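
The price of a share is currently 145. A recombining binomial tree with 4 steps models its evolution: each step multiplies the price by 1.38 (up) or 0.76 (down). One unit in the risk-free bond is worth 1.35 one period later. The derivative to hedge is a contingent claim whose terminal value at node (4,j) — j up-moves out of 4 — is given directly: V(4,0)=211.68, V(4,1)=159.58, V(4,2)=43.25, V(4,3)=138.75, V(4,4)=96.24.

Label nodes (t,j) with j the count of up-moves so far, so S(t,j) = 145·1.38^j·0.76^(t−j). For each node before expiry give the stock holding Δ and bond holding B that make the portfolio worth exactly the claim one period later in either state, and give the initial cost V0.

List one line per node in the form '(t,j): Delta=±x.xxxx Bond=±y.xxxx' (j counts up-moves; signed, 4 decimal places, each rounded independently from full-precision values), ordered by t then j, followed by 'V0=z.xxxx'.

Risk-neutral probability p* = (R−d)/(u−d) = (1.35−0.76)/(1.38−0.76) = 0.9516.
Terminal payoffs: V(4,0)=211.6800, V(4,1)=159.5800, V(4,2)=43.2500, V(4,3)=138.7500, V(4,4)=96.2400
  t=3,j=0: stock 63.6515 → up 87.8391 (V=159.5800), down 48.3752 (V=211.6800). Price 120.0748; hedge Δ=-1.3202, bond B=204.1070.
  t=3,j=1: stock 115.5778 → up 159.4973 (V=43.2500), down 87.8391 (V=159.5800). Price 36.2066; hedge Δ=-1.6234, bond B=223.8356.
  t=3,j=2: stock 209.8649 → up 289.6135 (V=138.7500), down 159.4973 (V=43.2500). Price 99.3548; hedge Δ=0.7340, bond B=-54.6774.
  t=3,j=3: stock 381.0704 → up 525.8772 (V=96.2400), down 289.6135 (V=138.7500). Price 72.8125; hedge Δ=-0.1799, bond B=141.3771.
  t=2,j=0: stock 83.7520 → up 115.5778 (V=36.2066), down 63.6515 (V=120.0748). Price 29.8257; hedge Δ=-1.6151, bond B=165.0970.
  t=2,j=1: stock 152.0760 → up 209.8649 (V=99.3548), down 115.5778 (V=36.2066). Price 71.3328; hedge Δ=0.6697, bond B=-30.5192.
  t=2,j=2: stock 276.1380 → up 381.0704 (V=72.8125), down 209.8649 (V=99.3548). Price 54.8866; hedge Δ=-0.1550, bond B=97.6967.
  t=1,j=0: stock 110.2000 → up 152.0760 (V=71.3328), down 83.7520 (V=29.8257). Price 51.3514; hedge Δ=0.6075, bond B=-15.5955.
  t=1,j=1: stock 200.1000 → up 276.1380 (V=54.8866), down 152.0760 (V=71.3328). Price 41.2462; hedge Δ=-0.1326, bond B=67.7724.
  t=0,j=0: stock 145.0000 → up 200.1000 (V=41.2462), down 110.2000 (V=51.3514). Price 30.9149; hedge Δ=-0.1124, bond B=47.2137.
The time-0 hedge costs 30.9149, which is the no-arbitrage price.

(0,0): Delta=-0.1124 Bond=47.2137
(1,0): Delta=0.6075 Bond=-15.5955
(1,1): Delta=-0.1326 Bond=67.7724
(2,0): Delta=-1.6151 Bond=165.0970
(2,1): Delta=0.6697 Bond=-30.5192
(2,2): Delta=-0.1550 Bond=97.6967
(3,0): Delta=-1.3202 Bond=204.1070
(3,1): Delta=-1.6234 Bond=223.8356
(3,2): Delta=0.7340 Bond=-54.6774
(3,3): Delta=-0.1799 Bond=141.3771
V0=30.9149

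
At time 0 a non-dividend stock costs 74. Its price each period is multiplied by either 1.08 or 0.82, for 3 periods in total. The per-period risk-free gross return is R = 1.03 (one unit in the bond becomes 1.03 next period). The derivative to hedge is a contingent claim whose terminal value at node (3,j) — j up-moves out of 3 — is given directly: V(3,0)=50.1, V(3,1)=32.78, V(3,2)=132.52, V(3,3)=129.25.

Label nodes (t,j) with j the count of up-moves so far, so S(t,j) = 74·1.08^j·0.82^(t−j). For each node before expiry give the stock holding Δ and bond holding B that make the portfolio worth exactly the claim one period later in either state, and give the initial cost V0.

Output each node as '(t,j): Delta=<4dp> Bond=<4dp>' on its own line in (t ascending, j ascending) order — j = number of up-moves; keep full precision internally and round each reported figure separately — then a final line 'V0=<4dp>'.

(0,0): Delta=1.3821 Bond=8.7084
(1,0): Delta=4.7525 Bond=-195.5471
(1,1): Delta=0.7728 Bond=57.6641
(2,0): Delta=-1.3388 Bond=101.6744
(2,1): Delta=5.8536 Bond=-273.5773
(2,2): Delta=-0.1457 Bond=138.6729
V0=110.9820

No-arbitrage ⇒ martingale measure with p* = (R−d)/(u−d) = 0.8077.
Terminal values V(3,·): V(3,0)=50.1000, V(3,1)=32.7800, V(3,2)=132.5200, V(3,3)=129.2500
  t=2,j=0: stock 49.7576 → up 53.7382 (V=32.7800), down 40.8012 (V=50.1000). Price 35.0590; hedge Δ=-1.3388, bond B=101.6744.
  t=2,j=1: stock 65.5344 → up 70.7772 (V=132.5200), down 53.7382 (V=32.7800). Price 110.0381; hedge Δ=5.8536, bond B=-273.5773.
  t=2,j=2: stock 86.3136 → up 93.2187 (V=129.2500), down 70.7772 (V=132.5200). Price 126.0960; hedge Δ=-0.1457, bond B=138.6729.
  t=1,j=0: stock 60.6800 → up 65.5344 (V=110.0381), down 49.7576 (V=35.0590). Price 92.8340; hedge Δ=4.7525, bond B=-195.5471.
  t=1,j=1: stock 79.9200 → up 86.3136 (V=126.0960), down 65.5344 (V=110.0381). Price 119.4252; hedge Δ=0.7728, bond B=57.6641.
  t=0,j=0: stock 74.0000 → up 79.9200 (V=119.4252), down 60.6800 (V=92.8340). Price 110.9820; hedge Δ=1.3821, bond B=8.7084.
Each (Δ,B) replicates both successor values, so the strategy is self-financing and V0 is arbitrage-free.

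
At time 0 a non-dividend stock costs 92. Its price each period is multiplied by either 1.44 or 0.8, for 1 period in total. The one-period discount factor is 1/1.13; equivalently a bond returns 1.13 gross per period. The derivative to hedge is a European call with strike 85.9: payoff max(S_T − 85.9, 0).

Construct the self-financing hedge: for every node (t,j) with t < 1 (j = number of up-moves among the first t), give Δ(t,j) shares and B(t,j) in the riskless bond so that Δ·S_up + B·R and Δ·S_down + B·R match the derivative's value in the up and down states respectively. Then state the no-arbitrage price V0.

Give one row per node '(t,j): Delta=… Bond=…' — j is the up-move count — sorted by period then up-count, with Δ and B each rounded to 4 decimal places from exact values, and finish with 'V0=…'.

Under the risk-neutral measure, an up-move has probability p* = (R−d)/(u−d) = 0.5156 and values discount at R = 1.13.
At expiry t=1: V(1,0)=0.0000, V(1,1)=46.5800
Node (0,0) S=92.0000: V=(p*·46.5800+(1−p*)·0.0000)/1.13=21.2547; Δ=(46.5800−0.0000)/(132.4800−73.6000)=0.7911; B=V−Δ·S=-51.5265
The time-0 hedge costs 21.2547, which is the no-arbitrage price.

(0,0): Delta=0.7911 Bond=-51.5265
V0=21.2547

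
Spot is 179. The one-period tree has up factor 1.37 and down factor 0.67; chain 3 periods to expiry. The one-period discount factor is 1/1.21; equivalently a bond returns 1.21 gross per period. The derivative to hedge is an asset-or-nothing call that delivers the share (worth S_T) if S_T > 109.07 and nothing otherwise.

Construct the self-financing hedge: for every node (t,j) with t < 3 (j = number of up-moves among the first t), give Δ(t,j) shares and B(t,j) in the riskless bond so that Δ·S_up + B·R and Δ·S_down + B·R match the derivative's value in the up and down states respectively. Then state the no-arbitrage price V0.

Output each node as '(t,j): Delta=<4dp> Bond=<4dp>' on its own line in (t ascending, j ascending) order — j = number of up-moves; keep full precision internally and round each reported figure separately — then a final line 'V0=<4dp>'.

(0,0): Delta=1.0153 Bond=-3.1073
(1,0): Delta=1.1211 Bond=-16.4494
(1,1): Delta=1.0000 Bond=0.0000
(2,0): Delta=1.9571 Bond=-87.0792
(2,1): Delta=1.0000 Bond=0.0000
(2,2): Delta=1.0000 Bond=0.0000
V0=178.6371

No-arbitrage ⇒ martingale measure with p* = (R−d)/(u−d) = 0.7714.
Payoff layer (t=3): V(3,0)=0.0000, V(3,1)=110.0837, V(3,2)=225.0966, V(3,3)=460.2722
(2,0): S=80.3531. Δ = (V_up−V_dn)/(S_up−S_dn) = (110.0837−0.0000)/(110.0837−53.8366) = 1.9571. V = [p*·110.0837 + (1−p*)·0.0000]/1.21 = 70.1833. B = V − Δ·S = -87.0792.
(2,1): S=164.3041. Δ = (V_up−V_dn)/(S_up−S_dn) = (225.0966−110.0837)/(225.0966−110.0837) = 1.0000. V = [p*·225.0966 + (1−p*)·110.0837]/1.21 = 164.3041. B = V − Δ·S = 0.0000.
(2,2): S=335.9651. Δ = (V_up−V_dn)/(S_up−S_dn) = (460.2722−225.0966)/(460.2722−225.0966) = 1.0000. V = [p*·460.2722 + (1−p*)·225.0966]/1.21 = 335.9651. B = V − Δ·S = 0.0000.
(1,0): S=119.9300. Δ = (V_up−V_dn)/(S_up−S_dn) = (164.3041−70.1833)/(164.3041−80.3531) = 1.1211. V = [p*·164.3041 + (1−p*)·70.1833]/1.21 = 118.0089. B = V − Δ·S = -16.4494.
(1,1): S=245.2300. Δ = (V_up−V_dn)/(S_up−S_dn) = (335.9651−164.3041)/(335.9651−164.3041) = 1.0000. V = [p*·335.9651 + (1−p*)·164.3041]/1.21 = 245.2300. B = V − Δ·S = 0.0000.
(0,0): S=179.0000. Δ = (V_up−V_dn)/(S_up−S_dn) = (245.2300−118.0089)/(245.2300−119.9300) = 1.0153. V = [p*·245.2300 + (1−p*)·118.0089]/1.21 = 178.6371. B = V − Δ·S = -3.1073.
Check: Δ(0,0)·S0 + B(0,0) = 178.6371 = V0.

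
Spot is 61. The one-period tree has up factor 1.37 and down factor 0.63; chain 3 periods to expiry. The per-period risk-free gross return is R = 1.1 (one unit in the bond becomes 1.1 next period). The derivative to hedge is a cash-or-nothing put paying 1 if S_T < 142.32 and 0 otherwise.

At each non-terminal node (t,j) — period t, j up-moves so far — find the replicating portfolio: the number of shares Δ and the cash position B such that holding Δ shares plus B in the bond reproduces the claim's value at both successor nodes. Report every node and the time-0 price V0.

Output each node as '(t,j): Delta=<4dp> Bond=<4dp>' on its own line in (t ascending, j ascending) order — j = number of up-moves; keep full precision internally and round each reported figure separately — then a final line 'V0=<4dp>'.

(0,0): Delta=-0.0074 Bond=1.0093
(1,0): Delta=0.0000 Bond=0.8264
(1,1): Delta=-0.0093 Bond=1.2733
(2,0): Delta=0.0000 Bond=0.9091
(2,1): Delta=0.0000 Bond=0.9091
(2,2): Delta=-0.0118 Bond=1.6830
V0=0.5588

The replicating-portfolio and risk-neutral prices coincide; use p* = (1.1−0.63)/(1.37−0.63) = 0.6351 for the latter.
Terminal values V(3,·): V(3,0)=1.0000, V(3,1)=1.0000, V(3,2)=1.0000, V(3,3)=0.0000
Node (2,0) S=24.2109: V=(p*·1.0000+(1−p*)·1.0000)/1.1=0.9091; Δ=(1.0000−1.0000)/(33.1689−15.2529)=0.0000; B=V−Δ·S=0.9091
Node (2,1) S=52.6491: V=(p*·1.0000+(1−p*)·1.0000)/1.1=0.9091; Δ=(1.0000−1.0000)/(72.1293−33.1689)=0.0000; B=V−Δ·S=0.9091
Node (2,2) S=114.4909: V=(p*·0.0000+(1−p*)·1.0000)/1.1=0.3317; Δ=(0.0000−1.0000)/(156.8525−72.1293)=-0.0118; B=V−Δ·S=1.6830
Node (1,0) S=38.4300: V=(p*·0.9091+(1−p*)·0.9091)/1.1=0.8264; Δ=(0.9091−0.9091)/(52.6491−24.2109)=0.0000; B=V−Δ·S=0.8264
Node (1,1) S=83.5700: V=(p*·0.3317+(1−p*)·0.9091)/1.1=0.4931; Δ=(0.3317−0.9091)/(114.4909−52.6491)=-0.0093; B=V−Δ·S=1.2733
Node (0,0) S=61.0000: V=(p*·0.4931+(1−p*)·0.8264)/1.1=0.5588; Δ=(0.4931−0.8264)/(83.5700−38.4300)=-0.0074; B=V−Δ·S=1.0093
Check: Δ(0,0)·S0 + B(0,0) = 0.5588 = V0.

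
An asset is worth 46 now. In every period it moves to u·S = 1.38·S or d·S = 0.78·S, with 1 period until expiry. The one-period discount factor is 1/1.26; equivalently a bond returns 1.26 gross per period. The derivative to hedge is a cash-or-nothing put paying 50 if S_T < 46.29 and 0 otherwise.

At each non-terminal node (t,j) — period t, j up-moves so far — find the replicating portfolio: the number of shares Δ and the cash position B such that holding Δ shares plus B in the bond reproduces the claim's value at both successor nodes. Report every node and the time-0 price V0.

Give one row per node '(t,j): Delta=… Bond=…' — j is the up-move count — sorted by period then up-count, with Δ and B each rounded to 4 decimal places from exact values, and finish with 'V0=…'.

(0,0): Delta=-1.8116 Bond=91.2698
V0=7.9365

No-arbitrage ⇒ martingale measure with p* = (R−d)/(u−d) = 0.8000.
Payoff layer (t=1): V(1,0)=50.0000, V(1,1)=0.0000
(0,0): S=46.0000. Δ = (V_up−V_dn)/(S_up−S_dn) = (0.0000−50.0000)/(63.4800−35.8800) = -1.8116. V = [p*·0.0000 + (1−p*)·50.0000]/1.26 = 7.9365. B = V − Δ·S = 91.2698.
Root portfolio cost Δ·46+B reproduces V0=7.9365.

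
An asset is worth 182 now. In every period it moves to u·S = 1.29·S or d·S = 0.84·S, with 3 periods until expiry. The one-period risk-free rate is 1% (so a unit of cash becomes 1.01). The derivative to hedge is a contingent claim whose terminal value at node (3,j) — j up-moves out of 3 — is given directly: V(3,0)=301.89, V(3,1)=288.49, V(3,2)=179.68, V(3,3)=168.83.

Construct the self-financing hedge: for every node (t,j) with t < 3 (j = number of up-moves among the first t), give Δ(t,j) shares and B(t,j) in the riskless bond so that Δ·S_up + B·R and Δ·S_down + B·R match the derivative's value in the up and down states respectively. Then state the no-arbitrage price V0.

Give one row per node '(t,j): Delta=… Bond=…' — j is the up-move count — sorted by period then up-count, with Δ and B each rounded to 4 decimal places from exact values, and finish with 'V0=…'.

(0,0): Delta=-0.6929 Bond=374.8530
(1,0): Delta=-0.7116 Bond=381.4556
(1,1): Delta=-0.6729 Bond=373.9007
(2,0): Delta=-0.2319 Bond=323.6667
(2,1): Delta=-1.2261 Bond=486.7347
(2,2): Delta=-0.0796 Bond=197.9538
V0=248.7421

Risk-neutral probability p* = (R−d)/(u−d) = (1.01−0.84)/(1.29−0.84) = 0.3778.
Terminal payoffs: V(3,0)=301.8900, V(3,1)=288.4900, V(3,2)=179.6800, V(3,3)=168.8300
(2,0): S=128.4192. Δ = (V_up−V_dn)/(S_up−S_dn) = (288.4900−301.8900)/(165.6608−107.8721) = -0.2319. V = [p*·288.4900 + (1−p*)·301.8900]/1.01 = 293.8889. B = V − Δ·S = 323.6667.
(2,1): S=197.2152. Δ = (V_up−V_dn)/(S_up−S_dn) = (179.6800−288.4900)/(254.4076−165.6608) = -1.2261. V = [p*·179.6800 + (1−p*)·288.4900]/1.01 = 244.9347. B = V − Δ·S = 486.7347.
(2,2): S=302.8662. Δ = (V_up−V_dn)/(S_up−S_dn) = (168.8300−179.6800)/(390.6974−254.4076) = -0.0796. V = [p*·168.8300 + (1−p*)·179.6800]/1.01 = 173.8427. B = V − Δ·S = 197.9538.
(1,0): S=152.8800. Δ = (V_up−V_dn)/(S_up−S_dn) = (244.9347−293.8889)/(197.2152−128.4192) = -0.7116. V = [p*·244.9347 + (1−p*)·293.8889]/1.01 = 272.6684. B = V − Δ·S = 381.4556.
(1,1): S=234.7800. Δ = (V_up−V_dn)/(S_up−S_dn) = (173.8427−244.9347)/(302.8662−197.2152) = -0.6729. V = [p*·173.8427 + (1−p*)·244.9347]/1.01 = 215.9185. B = V − Δ·S = 373.9007.
(0,0): S=182.0000. Δ = (V_up−V_dn)/(S_up−S_dn) = (215.9185−272.6684)/(234.7800−152.8800) = -0.6929. V = [p*·215.9185 + (1−p*)·272.6684]/1.01 = 248.7421. B = V − Δ·S = 374.8530.
The time-0 hedge costs 248.7421, which is the no-arbitrage price.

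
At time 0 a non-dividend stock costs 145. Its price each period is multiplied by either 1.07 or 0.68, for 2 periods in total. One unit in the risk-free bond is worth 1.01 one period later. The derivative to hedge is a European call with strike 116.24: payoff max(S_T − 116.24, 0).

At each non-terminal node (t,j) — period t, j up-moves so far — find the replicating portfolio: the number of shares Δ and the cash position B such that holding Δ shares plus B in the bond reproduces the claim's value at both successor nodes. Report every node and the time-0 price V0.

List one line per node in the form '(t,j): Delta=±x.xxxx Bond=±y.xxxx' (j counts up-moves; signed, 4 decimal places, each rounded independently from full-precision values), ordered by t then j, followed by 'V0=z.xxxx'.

Since d<R<u, set p* = (R−d)/(u−d) = 0.8462; price each node as the discounted p*-expectation of its children.
At expiry t=2: V(2,0)=0.0000, V(2,1)=0.0000, V(2,2)=49.7705
(1,0): S=98.6000. Δ = (V_up−V_dn)/(S_up−S_dn) = (0.0000−0.0000)/(105.5020−67.0480) = 0.0000. V = [p*·0.0000 + (1−p*)·0.0000]/1.01 = 0.0000. B = V − Δ·S = 0.0000.
(1,1): S=155.1500. Δ = (V_up−V_dn)/(S_up−S_dn) = (49.7705−0.0000)/(166.0105−105.5020) = 0.8225. V = [p*·49.7705 + (1−p*)·0.0000]/1.01 = 41.6965. B = V − Δ·S = -85.9201.
(0,0): S=145.0000. Δ = (V_up−V_dn)/(S_up−S_dn) = (41.6965−0.0000)/(155.1500−98.6000) = 0.7373. V = [p*·41.6965 + (1−p*)·0.0000]/1.01 = 34.9324. B = V − Δ·S = -71.9818.
The time-0 hedge costs 34.9324, which is the no-arbitrage price.

(0,0): Delta=0.7373 Bond=-71.9818
(1,0): Delta=0.0000 Bond=0.0000
(1,1): Delta=0.8225 Bond=-85.9201
V0=34.9324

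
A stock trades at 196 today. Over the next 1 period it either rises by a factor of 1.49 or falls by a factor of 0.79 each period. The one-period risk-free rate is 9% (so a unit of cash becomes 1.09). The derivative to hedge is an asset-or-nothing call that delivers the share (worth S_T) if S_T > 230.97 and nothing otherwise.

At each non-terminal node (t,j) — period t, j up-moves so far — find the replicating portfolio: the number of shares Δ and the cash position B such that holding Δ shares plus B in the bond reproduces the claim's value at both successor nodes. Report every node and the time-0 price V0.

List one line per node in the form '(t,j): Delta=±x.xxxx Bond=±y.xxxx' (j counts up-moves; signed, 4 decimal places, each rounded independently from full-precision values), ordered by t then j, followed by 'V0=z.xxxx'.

The replicating-portfolio and risk-neutral prices coincide; use p* = (1.09−0.79)/(1.49−0.79) = 0.4286 for the latter.
At expiry t=1: V(1,0)=0.0000, V(1,1)=292.0400
  t=0,j=0: stock 196.0000 → up 292.0400 (V=292.0400), down 154.8400 (V=0.0000). Price 114.8257; hedge Δ=2.1286, bond B=-302.3743.
Check: Δ(0,0)·S0 + B(0,0) = 114.8257 = V0.

(0,0): Delta=2.1286 Bond=-302.3743
V0=114.8257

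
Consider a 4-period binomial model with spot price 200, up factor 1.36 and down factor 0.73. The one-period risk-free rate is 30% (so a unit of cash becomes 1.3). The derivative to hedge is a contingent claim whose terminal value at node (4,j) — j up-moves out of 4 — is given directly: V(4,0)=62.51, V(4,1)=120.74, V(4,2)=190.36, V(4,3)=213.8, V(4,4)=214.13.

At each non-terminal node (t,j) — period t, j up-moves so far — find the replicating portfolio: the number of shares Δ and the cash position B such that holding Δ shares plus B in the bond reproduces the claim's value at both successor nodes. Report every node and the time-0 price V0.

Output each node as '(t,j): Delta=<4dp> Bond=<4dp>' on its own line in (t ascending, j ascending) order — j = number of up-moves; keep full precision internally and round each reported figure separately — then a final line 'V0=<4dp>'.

(0,0): Delta=0.0271 Bond=69.0508
(1,0): Delta=0.2040 Bond=63.9301
(1,1): Delta=0.0171 Bond=92.4856
(2,0): Delta=0.7852 Bond=21.1719
(2,1): Delta=0.1712 Bond=89.6288
(2,2): Delta=0.0084 Bond=123.4526
(3,0): Delta=1.1880 Bond=-3.8176
(3,1): Delta=0.7624 Bond=30.8225
(3,2): Delta=0.1378 Bond=125.5380
(3,3): Delta=0.0010 Bond=164.1674
V0=74.4629

The replicating-portfolio and risk-neutral prices coincide; use p* = (1.3−0.73)/(1.36−0.73) = 0.9048 for the latter.
At expiry t=4: V(4,0)=62.5100, V(4,1)=120.7400, V(4,2)=190.3600, V(4,3)=213.8000, V(4,4)=214.1300
(3,0): S=77.8034. Δ = (V_up−V_dn)/(S_up−S_dn) = (120.7400−62.5100)/(105.8126−56.7965) = 1.1880. V = [p*·120.7400 + (1−p*)·62.5100]/1.3 = 88.6110. B = V − Δ·S = -3.8176.
(3,1): S=144.9488. Δ = (V_up−V_dn)/(S_up−S_dn) = (190.3600−120.7400)/(197.1304−105.8126) = 0.7624. V = [p*·190.3600 + (1−p*)·120.7400]/1.3 = 141.3304. B = V − Δ·S = 30.8225.
(3,2): S=270.0416. Δ = (V_up−V_dn)/(S_up−S_dn) = (213.8000−190.3600)/(367.2566−197.1304) = 0.1378. V = [p*·213.8000 + (1−p*)·190.3600]/1.3 = 162.7443. B = V − Δ·S = 125.5380.
(3,3): S=503.0912. Δ = (V_up−V_dn)/(S_up−S_dn) = (214.1300−213.8000)/(684.2040−367.2566) = 0.0010. V = [p*·214.1300 + (1−p*)·213.8000]/1.3 = 164.6912. B = V − Δ·S = 164.1674.
(2,0): S=106.5800. Δ = (V_up−V_dn)/(S_up−S_dn) = (141.3304−88.6110)/(144.9488−77.8034) = 0.7852. V = [p*·141.3304 + (1−p*)·88.6110]/1.3 = 104.8535. B = V − Δ·S = 21.1719.
(2,1): S=198.5600. Δ = (V_up−V_dn)/(S_up−S_dn) = (162.7443−141.3304)/(270.0416−144.9488) = 0.1712. V = [p*·162.7443 + (1−p*)·141.3304]/1.3 = 123.6192. B = V − Δ·S = 89.6288.
(2,2): S=369.9200. Δ = (V_up−V_dn)/(S_up−S_dn) = (164.6912−162.7443)/(503.0912−270.0416) = 0.0084. V = [p*·164.6912 + (1−p*)·162.7443]/1.3 = 126.5429. B = V − Δ·S = 123.4526.
(1,0): S=146.0000. Δ = (V_up−V_dn)/(S_up−S_dn) = (123.6192−104.8535)/(198.5600−106.5800) = 0.2040. V = [p*·123.6192 + (1−p*)·104.8535]/1.3 = 93.7169. B = V − Δ·S = 63.9301.
(1,1): S=272.0000. Δ = (V_up−V_dn)/(S_up−S_dn) = (126.5429−123.6192)/(369.9200−198.5600) = 0.0171. V = [p*·126.5429 + (1−p*)·123.6192]/1.3 = 97.1265. B = V − Δ·S = 92.4856.
(0,0): S=200.0000. Δ = (V_up−V_dn)/(S_up−S_dn) = (97.1265−93.7169)/(272.0000−146.0000) = 0.0271. V = [p*·97.1265 + (1−p*)·93.7169]/1.3 = 74.4629. B = V − Δ·S = 69.0508.
The time-0 hedge costs 74.4629, which is the no-arbitrage price.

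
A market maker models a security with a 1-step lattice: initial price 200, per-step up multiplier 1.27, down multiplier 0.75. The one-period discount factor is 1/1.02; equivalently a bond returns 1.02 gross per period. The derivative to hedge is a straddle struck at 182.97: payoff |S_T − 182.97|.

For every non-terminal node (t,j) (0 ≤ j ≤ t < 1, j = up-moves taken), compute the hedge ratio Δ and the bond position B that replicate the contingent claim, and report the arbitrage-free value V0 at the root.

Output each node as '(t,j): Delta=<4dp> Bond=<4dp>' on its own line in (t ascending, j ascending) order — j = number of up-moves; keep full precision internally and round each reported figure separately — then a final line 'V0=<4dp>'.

(0,0): Delta=0.3660 Bond=-21.4943
V0=51.6980

Since d<R<u, set p* = (R−d)/(u−d) = 0.5192; price each node as the discounted p*-expectation of its children.
Terminal values V(1,·): V(1,0)=32.9700, V(1,1)=71.0300
  t=0,j=0: stock 200.0000 → up 254.0000 (V=71.0300), down 150.0000 (V=32.9700). Price 51.6980; hedge Δ=0.3660, bond B=-21.4943.
Self-financing check: at every node Δ·S+B equals the discounted successor values.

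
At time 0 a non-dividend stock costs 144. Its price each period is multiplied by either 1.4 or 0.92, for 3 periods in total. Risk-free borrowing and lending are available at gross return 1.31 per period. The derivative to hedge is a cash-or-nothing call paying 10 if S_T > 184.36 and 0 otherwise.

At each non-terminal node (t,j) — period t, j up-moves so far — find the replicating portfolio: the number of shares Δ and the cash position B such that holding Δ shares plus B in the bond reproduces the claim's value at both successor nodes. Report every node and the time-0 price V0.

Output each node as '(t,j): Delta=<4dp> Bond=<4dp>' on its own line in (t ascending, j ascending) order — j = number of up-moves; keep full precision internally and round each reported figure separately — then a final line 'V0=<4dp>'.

(0,0): Delta=0.0257 Bond=0.3388
(1,0): Delta=0.0975 Bond=-9.0746
(1,1): Delta=0.0148 Bond=2.6404
(2,0): Delta=0.0000 Bond=0.0000
(2,1): Delta=0.1123 Bond=-14.6310
(2,2): Delta=0.0000 Bond=7.6336
V0=4.0377

Since d<R<u, set p* = (R−d)/(u−d) = 0.8125; price each node as the discounted p*-expectation of its children.
At expiry t=3: V(3,0)=0.0000, V(3,1)=0.0000, V(3,2)=10.0000, V(3,3)=10.0000
(2,0): S=121.8816. Δ = (V_up−V_dn)/(S_up−S_dn) = (0.0000−0.0000)/(170.6342−112.1311) = 0.0000. V = [p*·0.0000 + (1−p*)·0.0000]/1.31 = 0.0000. B = V − Δ·S = 0.0000.
(2,1): S=185.4720. Δ = (V_up−V_dn)/(S_up−S_dn) = (10.0000−0.0000)/(259.6608−170.6342) = 0.1123. V = [p*·10.0000 + (1−p*)·0.0000]/1.31 = 6.2023. B = V − Δ·S = -14.6310.
(2,2): S=282.2400. Δ = (V_up−V_dn)/(S_up−S_dn) = (10.0000−10.0000)/(395.1360−259.6608) = 0.0000. V = [p*·10.0000 + (1−p*)·10.0000]/1.31 = 7.6336. B = V − Δ·S = 7.6336.
(1,0): S=132.4800. Δ = (V_up−V_dn)/(S_up−S_dn) = (6.2023−0.0000)/(185.4720−121.8816) = 0.0975. V = [p*·6.2023 + (1−p*)·0.0000]/1.31 = 3.8468. B = V − Δ·S = -9.0746.
(1,1): S=201.6000. Δ = (V_up−V_dn)/(S_up−S_dn) = (7.6336−6.2023)/(282.2400−185.4720) = 0.0148. V = [p*·7.6336 + (1−p*)·6.2023]/1.31 = 5.6223. B = V − Δ·S = 2.6404.
(0,0): S=144.0000. Δ = (V_up−V_dn)/(S_up−S_dn) = (5.6223−3.8468)/(201.6000−132.4800) = 0.0257. V = [p*·5.6223 + (1−p*)·3.8468]/1.31 = 4.0377. B = V − Δ·S = 0.3388.
The time-0 hedge costs 4.0377, which is the no-arbitrage price.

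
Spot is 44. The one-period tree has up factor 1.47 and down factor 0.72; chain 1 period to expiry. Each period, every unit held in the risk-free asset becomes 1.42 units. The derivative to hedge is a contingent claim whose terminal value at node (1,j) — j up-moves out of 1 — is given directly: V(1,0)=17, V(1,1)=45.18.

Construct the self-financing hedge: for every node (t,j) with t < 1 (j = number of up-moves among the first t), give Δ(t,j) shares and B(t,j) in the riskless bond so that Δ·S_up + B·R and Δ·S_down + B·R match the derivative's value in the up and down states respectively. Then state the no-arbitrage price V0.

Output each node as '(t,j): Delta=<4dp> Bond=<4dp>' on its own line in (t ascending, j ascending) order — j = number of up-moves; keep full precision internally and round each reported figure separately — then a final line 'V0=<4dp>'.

(0,0): Delta=0.8539 Bond=-7.0794
V0=30.4939

The replicating-portfolio and risk-neutral prices coincide; use p* = (1.42−0.72)/(1.47−0.72) = 0.9333 for the latter.
Payoff layer (t=1): V(1,0)=17.0000, V(1,1)=45.1800
(0,0): S=44.0000. Δ = (V_up−V_dn)/(S_up−S_dn) = (45.1800−17.0000)/(64.6800−31.6800) = 0.8539. V = [p*·45.1800 + (1−p*)·17.0000]/1.42 = 30.4939. B = V − Δ·S = -7.0794.
Root portfolio cost Δ·44+B reproduces V0=30.4939.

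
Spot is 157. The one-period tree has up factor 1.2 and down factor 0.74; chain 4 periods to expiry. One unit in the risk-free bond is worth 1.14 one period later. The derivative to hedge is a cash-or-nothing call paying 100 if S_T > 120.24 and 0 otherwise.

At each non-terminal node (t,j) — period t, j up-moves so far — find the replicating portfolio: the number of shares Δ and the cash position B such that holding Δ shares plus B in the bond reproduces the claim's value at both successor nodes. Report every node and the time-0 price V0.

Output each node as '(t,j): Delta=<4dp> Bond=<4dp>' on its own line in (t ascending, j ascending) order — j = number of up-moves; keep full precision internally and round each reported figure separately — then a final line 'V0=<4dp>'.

(0,0): Delta=0.0415 Bond=52.2215
(1,0): Delta=0.3266 Bond=26.4064
(1,1): Delta=0.0151 Bond=64.5015
(2,0): Delta=1.9288 Bond=-107.6382
(2,1): Delta=0.1784 Bond=50.7645
(2,2): Delta=0.0000 Bond=76.9468
(3,0): Delta=0.0000 Bond=0.0000
(3,1): Delta=2.1072 Bond=-141.1137
(3,2): Delta=0.0000 Bond=87.7193
(3,3): Delta=0.0000 Bond=87.7193
V0=58.7339

Under the risk-neutral measure, an up-move has probability p* = (R−d)/(u−d) = 0.8696 and values discount at R = 1.14.
Terminal values V(4,·): V(4,0)=0.0000, V(4,1)=0.0000, V(4,2)=100.0000, V(4,3)=100.0000, V(4,4)=100.0000
(3,0): S=63.6202. Δ = (V_up−V_dn)/(S_up−S_dn) = (0.0000−0.0000)/(76.3442−47.0789) = 0.0000. V = [p*·0.0000 + (1−p*)·0.0000]/1.14 = 0.0000. B = V − Δ·S = 0.0000.
(3,1): S=103.1678. Δ = (V_up−V_dn)/(S_up−S_dn) = (100.0000−0.0000)/(123.8014−76.3442) = 2.1072. V = [p*·100.0000 + (1−p*)·0.0000]/1.14 = 76.2777. B = V − Δ·S = -141.1137.
(3,2): S=167.2992. Δ = (V_up−V_dn)/(S_up−S_dn) = (100.0000−100.0000)/(200.7590−123.8014) = 0.0000. V = [p*·100.0000 + (1−p*)·100.0000]/1.14 = 87.7193. B = V − Δ·S = 87.7193.
(3,3): S=271.2960. Δ = (V_up−V_dn)/(S_up−S_dn) = (100.0000−100.0000)/(325.5552−200.7590) = 0.0000. V = [p*·100.0000 + (1−p*)·100.0000]/1.14 = 87.7193. B = V − Δ·S = 87.7193.
(2,0): S=85.9732. Δ = (V_up−V_dn)/(S_up−S_dn) = (76.2777−0.0000)/(103.1678−63.6202) = 1.9288. V = [p*·76.2777 + (1−p*)·0.0000]/1.14 = 58.1828. B = V − Δ·S = -107.6382.
(2,1): S=139.4160. Δ = (V_up−V_dn)/(S_up−S_dn) = (87.7193−76.2777)/(167.2992−103.1678) = 0.1784. V = [p*·87.7193 + (1−p*)·76.2777]/1.14 = 75.6376. B = V − Δ·S = 50.7645.
(2,2): S=226.0800. Δ = (V_up−V_dn)/(S_up−S_dn) = (87.7193−87.7193)/(271.2960−167.2992) = 0.0000. V = [p*·87.7193 + (1−p*)·87.7193]/1.14 = 76.9468. B = V − Δ·S = 76.9468.
(1,0): S=116.1800. Δ = (V_up−V_dn)/(S_up−S_dn) = (75.6376−58.1828)/(139.4160−85.9732) = 0.3266. V = [p*·75.6376 + (1−p*)·58.1828]/1.14 = 64.3517. B = V − Δ·S = 26.4064.
(1,1): S=188.4000. Δ = (V_up−V_dn)/(S_up−S_dn) = (76.9468−75.6376)/(226.0800−139.4160) = 0.0151. V = [p*·76.9468 + (1−p*)·75.6376]/1.14 = 67.3474. B = V − Δ·S = 64.5015.
(0,0): S=157.0000. Δ = (V_up−V_dn)/(S_up−S_dn) = (67.3474−64.3517)/(188.4000−116.1800) = 0.0415. V = [p*·67.3474 + (1−p*)·64.3517]/1.14 = 58.7339. B = V − Δ·S = 52.2215.
Self-financing check: at every node Δ·S+B equals the discounted successor values.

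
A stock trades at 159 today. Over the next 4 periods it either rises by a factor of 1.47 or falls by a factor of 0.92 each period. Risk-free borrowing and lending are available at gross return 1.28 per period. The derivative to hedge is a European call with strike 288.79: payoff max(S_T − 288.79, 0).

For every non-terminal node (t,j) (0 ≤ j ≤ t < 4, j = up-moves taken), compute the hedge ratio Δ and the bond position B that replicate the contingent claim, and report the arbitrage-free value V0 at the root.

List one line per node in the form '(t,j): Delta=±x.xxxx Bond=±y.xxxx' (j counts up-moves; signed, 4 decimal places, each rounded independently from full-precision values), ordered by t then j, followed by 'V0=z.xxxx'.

No-arbitrage ⇒ martingale measure with p* = (R−d)/(u−d) = 0.6545.
Payoff layer (t=4): V(4,0)=0.0000, V(4,1)=0.0000, V(4,2)=2.0187, V(4,3)=175.8718, V(4,4)=453.6587
Node (3,0) S=123.8114: V=(p*·0.0000+(1−p*)·0.0000)/1.28=0.0000; Δ=(0.0000−0.0000)/(182.0027−113.9065)=0.0000; B=V−Δ·S=0.0000
Node (3,1) S=197.8291: V=(p*·2.0187+(1−p*)·0.0000)/1.28=1.0323; Δ=(2.0187−0.0000)/(290.8087−182.0027)=0.0186; B=V−Δ·S=-2.6381
Node (3,2) S=316.0965: V=(p*·175.8718+(1−p*)·2.0187)/1.28=90.4793; Δ=(175.8718−2.0187)/(464.6618−290.8087)=1.0000; B=V−Δ·S=-225.6172
Node (3,3) S=505.0672: V=(p*·453.6587+(1−p*)·175.8718)/1.28=279.4500; Δ=(453.6587−175.8718)/(742.4487−464.6618)=1.0000; B=V−Δ·S=-225.6172
Node (2,0) S=134.5776: V=(p*·1.0323+(1−p*)·0.0000)/1.28=0.5279; Δ=(1.0323−0.0000)/(197.8291−123.8114)=0.0139; B=V−Δ·S=-1.3490
Node (2,1) S=215.0316: V=(p*·90.4793+(1−p*)·1.0323)/1.28=46.5464; Δ=(90.4793−1.0323)/(316.0965−197.8291)=0.7563; B=V−Δ·S=-116.0844
Node (2,2) S=343.5831: V=(p*·279.4500+(1−p*)·90.4793)/1.28=167.3197; Δ=(279.4500−90.4793)/(505.0672−316.0965)=1.0000; B=V−Δ·S=-176.2634
Node (1,0) S=146.2800: V=(p*·46.5464+(1−p*)·0.5279)/1.28=23.9446; Δ=(46.5464−0.5279)/(215.0316−134.5776)=0.5720; B=V−Δ·S=-59.7254
Node (1,1) S=233.7300: V=(p*·167.3197+(1−p*)·46.5464)/1.28=98.1234; Δ=(167.3197−46.5464)/(343.5831−215.0316)=0.9395; B=V−Δ·S=-121.4643
Node (0,0) S=159.0000: V=(p*·98.1234+(1−p*)·23.9446)/1.28=56.6391; Δ=(98.1234−23.9446)/(233.7300−146.2800)=0.8482; B=V−Δ·S=-78.2315
Self-financing check: at every node Δ·S+B equals the discounted successor values.

(0,0): Delta=0.8482 Bond=-78.2315
(1,0): Delta=0.5720 Bond=-59.7254
(1,1): Delta=0.9395 Bond=-121.4643
(2,0): Delta=0.0139 Bond=-1.3490
(2,1): Delta=0.7563 Bond=-116.0844
(2,2): Delta=1.0000 Bond=-176.2634
(3,0): Delta=0.0000 Bond=0.0000
(3,1): Delta=0.0186 Bond=-2.6381
(3,2): Delta=1.0000 Bond=-225.6172
(3,3): Delta=1.0000 Bond=-225.6172
V0=56.6391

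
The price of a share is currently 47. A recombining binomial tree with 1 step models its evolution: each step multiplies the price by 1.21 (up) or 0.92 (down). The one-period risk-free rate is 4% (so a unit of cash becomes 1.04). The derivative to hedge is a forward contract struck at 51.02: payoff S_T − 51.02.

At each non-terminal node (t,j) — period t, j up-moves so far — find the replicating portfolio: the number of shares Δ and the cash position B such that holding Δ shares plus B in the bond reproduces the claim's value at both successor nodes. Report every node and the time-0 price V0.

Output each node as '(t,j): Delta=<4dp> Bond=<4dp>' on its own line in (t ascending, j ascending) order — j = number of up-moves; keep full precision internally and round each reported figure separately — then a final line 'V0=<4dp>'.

(0,0): Delta=1.0000 Bond=-49.0577
V0=-2.0577

Under the risk-neutral measure, an up-move has probability p* = (R−d)/(u−d) = 0.4138 and values discount at R = 1.04.
Payoff layer (t=1): V(1,0)=-7.7800, V(1,1)=5.8500
  t=0,j=0: stock 47.0000 → up 56.8700 (V=5.8500), down 43.2400 (V=-7.7800). Price -2.0577; hedge Δ=1.0000, bond B=-49.0577.
Check: Δ(0,0)·S0 + B(0,0) = -2.0577 = V0.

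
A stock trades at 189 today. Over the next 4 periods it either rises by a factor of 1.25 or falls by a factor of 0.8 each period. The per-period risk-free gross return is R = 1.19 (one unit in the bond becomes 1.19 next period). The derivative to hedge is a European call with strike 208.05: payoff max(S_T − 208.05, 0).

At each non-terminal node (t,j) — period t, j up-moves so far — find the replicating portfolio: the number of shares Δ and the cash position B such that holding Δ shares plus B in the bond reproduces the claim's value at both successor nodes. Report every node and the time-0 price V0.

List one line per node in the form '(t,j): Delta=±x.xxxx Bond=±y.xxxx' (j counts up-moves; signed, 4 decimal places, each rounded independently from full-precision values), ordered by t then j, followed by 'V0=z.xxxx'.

(0,0): Delta=0.9374 Bond=-90.7786
(1,0): Delta=0.6803 Bond=-69.1462
(1,1): Delta=0.9627 Bond=-114.0081
(2,0): Delta=0.0000 Bond=0.0000
(2,1): Delta=0.7472 Bond=-94.9431
(2,2): Delta=0.9839 Bond=-141.9352
(3,0): Delta=0.0000 Bond=0.0000
(3,1): Delta=0.0000 Bond=0.0000
(3,2): Delta=0.8208 Bond=-130.3641
(3,3): Delta=1.0000 Bond=-174.8319
V0=86.3905

Under the risk-neutral measure, an up-move has probability p* = (R−d)/(u−d) = 0.8667 and values discount at R = 1.19.
Terminal payoffs: V(4,0)=0.0000, V(4,1)=0.0000, V(4,2)=0.0000, V(4,3)=87.2625, V(4,4)=253.3758
  t=3,j=0: stock 96.7680 → up 120.9600 (V=0.0000), down 77.4144 (V=0.0000). Price 0.0000; hedge Δ=0.0000, bond B=0.0000.
  t=3,j=1: stock 151.2000 → up 189.0000 (V=0.0000), down 120.9600 (V=0.0000). Price 0.0000; hedge Δ=0.0000, bond B=0.0000.
  t=3,j=2: stock 236.2500 → up 295.3125 (V=87.2625), down 189.0000 (V=0.0000). Price 63.5525; hedge Δ=0.8208, bond B=-130.3641.
  t=3,j=3: stock 369.1406 → up 461.4258 (V=253.3758), down 295.3125 (V=87.2625). Price 194.3087; hedge Δ=1.0000, bond B=-174.8319.
  t=2,j=0: stock 120.9600 → up 151.2000 (V=0.0000), down 96.7680 (V=0.0000). Price 0.0000; hedge Δ=0.0000, bond B=0.0000.
  t=2,j=1: stock 189.0000 → up 236.2500 (V=63.5525), down 151.2000 (V=0.0000). Price 46.2847; hedge Δ=0.7472, bond B=-94.9431.
  t=2,j=2: stock 295.3125 → up 369.1406 (V=194.3087), down 236.2500 (V=63.5525). Price 148.6341; hedge Δ=0.9839, bond B=-141.9352.
  t=1,j=0: stock 151.2000 → up 189.0000 (V=46.2847), down 120.9600 (V=0.0000). Price 33.7088; hedge Δ=0.6803, bond B=-69.1462.
  t=1,j=1: stock 236.2500 → up 295.3125 (V=148.6341), down 189.0000 (V=46.2847). Price 113.4349; hedge Δ=0.9627, bond B=-114.0081.
  t=0,j=0: stock 189.0000 → up 236.2500 (V=113.4349), down 151.2000 (V=33.7088). Price 86.3905; hedge Δ=0.9374, bond B=-90.7786.
Self-financing check: at every node Δ·S+B equals the discounted successor values.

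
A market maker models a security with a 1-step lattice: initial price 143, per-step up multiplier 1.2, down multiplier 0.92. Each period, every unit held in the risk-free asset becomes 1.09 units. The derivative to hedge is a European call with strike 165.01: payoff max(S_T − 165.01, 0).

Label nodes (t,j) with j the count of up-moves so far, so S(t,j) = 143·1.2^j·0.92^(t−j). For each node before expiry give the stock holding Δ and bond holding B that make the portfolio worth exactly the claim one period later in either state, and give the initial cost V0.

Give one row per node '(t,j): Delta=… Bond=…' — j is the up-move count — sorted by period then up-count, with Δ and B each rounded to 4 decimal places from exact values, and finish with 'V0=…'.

Risk-neutral probability p* = (R−d)/(u−d) = (1.09−0.92)/(1.2−0.92) = 0.6071.
Payoff layer (t=1): V(1,0)=0.0000, V(1,1)=6.5900
(0,0): S=143.0000. Δ = (V_up−V_dn)/(S_up−S_dn) = (6.5900−0.0000)/(171.6000−131.5600) = 0.1646. V = [p*·6.5900 + (1−p*)·0.0000]/1.09 = 3.6707. B = V − Δ·S = -19.8650.
Check: Δ(0,0)·S0 + B(0,0) = 3.6707 = V0.

(0,0): Delta=0.1646 Bond=-19.8650
V0=3.6707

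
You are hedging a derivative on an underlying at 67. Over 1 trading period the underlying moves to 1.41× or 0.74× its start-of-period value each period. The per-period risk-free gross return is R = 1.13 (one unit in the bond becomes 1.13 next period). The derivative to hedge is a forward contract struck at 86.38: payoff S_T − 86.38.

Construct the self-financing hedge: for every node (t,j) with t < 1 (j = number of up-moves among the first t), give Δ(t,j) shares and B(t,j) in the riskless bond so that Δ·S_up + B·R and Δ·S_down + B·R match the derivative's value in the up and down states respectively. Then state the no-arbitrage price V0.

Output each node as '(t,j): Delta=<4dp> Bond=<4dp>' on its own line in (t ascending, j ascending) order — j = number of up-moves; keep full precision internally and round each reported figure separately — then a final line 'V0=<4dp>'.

Since d<R<u, set p* = (R−d)/(u−d) = 0.5821; price each node as the discounted p*-expectation of its children.
Terminal payoffs: V(1,0)=-36.8000, V(1,1)=8.0900
(0,0): S=67.0000. Δ = (V_up−V_dn)/(S_up−S_dn) = (8.0900−-36.8000)/(94.4700−49.5800) = 1.0000. V = [p*·8.0900 + (1−p*)·-36.8000]/1.13 = -9.4425. B = V − Δ·S = -76.4425.
Check: Δ(0,0)·S0 + B(0,0) = -9.4425 = V0.

(0,0): Delta=1.0000 Bond=-76.4425
V0=-9.4425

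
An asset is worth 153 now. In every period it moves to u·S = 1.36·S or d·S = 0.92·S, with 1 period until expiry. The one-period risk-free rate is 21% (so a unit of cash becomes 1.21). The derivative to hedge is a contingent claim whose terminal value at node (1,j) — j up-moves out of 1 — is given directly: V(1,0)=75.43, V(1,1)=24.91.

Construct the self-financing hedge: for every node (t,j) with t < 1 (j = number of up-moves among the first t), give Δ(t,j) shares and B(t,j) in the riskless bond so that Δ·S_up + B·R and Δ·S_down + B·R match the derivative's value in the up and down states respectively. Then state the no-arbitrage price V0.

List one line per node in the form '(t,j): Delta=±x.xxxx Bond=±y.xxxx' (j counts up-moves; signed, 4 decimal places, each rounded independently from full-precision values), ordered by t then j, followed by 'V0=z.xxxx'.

The replicating-portfolio and risk-neutral prices coincide; use p* = (1.21−0.92)/(1.36−0.92) = 0.6591 for the latter.
Terminal values V(1,·): V(1,0)=75.4300, V(1,1)=24.9100
  t=0,j=0: stock 153.0000 → up 208.0800 (V=24.9100), down 140.7600 (V=75.4300). Price 34.8204; hedge Δ=-0.7504, bond B=149.6386.
Self-financing check: at every node Δ·S+B equals the discounted successor values.

(0,0): Delta=-0.7504 Bond=149.6386
V0=34.8204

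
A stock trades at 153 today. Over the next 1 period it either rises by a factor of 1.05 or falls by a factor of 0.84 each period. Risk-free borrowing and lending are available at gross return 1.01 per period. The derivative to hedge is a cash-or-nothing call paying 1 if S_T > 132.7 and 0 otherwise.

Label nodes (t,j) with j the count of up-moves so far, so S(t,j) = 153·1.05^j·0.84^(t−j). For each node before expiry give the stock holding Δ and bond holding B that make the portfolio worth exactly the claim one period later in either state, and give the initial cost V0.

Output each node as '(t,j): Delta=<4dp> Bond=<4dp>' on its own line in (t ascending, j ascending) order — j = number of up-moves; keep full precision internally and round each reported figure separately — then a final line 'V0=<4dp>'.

(0,0): Delta=0.0311 Bond=-3.9604
V0=0.8015

No-arbitrage ⇒ martingale measure with p* = (R−d)/(u−d) = 0.8095.
At expiry t=1: V(1,0)=0.0000, V(1,1)=1.0000
Node (0,0) S=153.0000: V=(p*·1.0000+(1−p*)·0.0000)/1.01=0.8015; Δ=(1.0000−0.0000)/(160.6500−128.5200)=0.0311; B=V−Δ·S=-3.9604
The time-0 hedge costs 0.8015, which is the no-arbitrage price.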